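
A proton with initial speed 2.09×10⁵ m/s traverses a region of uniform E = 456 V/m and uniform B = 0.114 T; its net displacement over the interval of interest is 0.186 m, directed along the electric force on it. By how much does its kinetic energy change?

ΔKE ≈ 1.36×10⁻¹⁷ J

The magnetic force is always ⟂ v and does no work; only the electric force changes KE.
ΔKE = F_E · d = |q|E d = (1.602×10⁻¹⁹)(456)(0.186) ≈ 1.36×10⁻¹⁷ J.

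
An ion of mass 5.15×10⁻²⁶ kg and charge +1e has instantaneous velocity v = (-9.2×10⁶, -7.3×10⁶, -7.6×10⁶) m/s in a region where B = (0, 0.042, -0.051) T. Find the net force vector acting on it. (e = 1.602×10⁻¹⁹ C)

v×B = (6.92×10⁵, -4.69×10⁵, -3.86×10⁵) N/C.
F = q v×B = (1.602×10⁻¹⁹ C)·(6.92×10⁵, -4.69×10⁵, -3.86×10⁵) = (1.11×10⁻¹³, -7.52×10⁻¹⁴, -6.19×10⁻¹⁴) N.

F ≈ (1.11×10⁻¹³, -7.52×10⁻¹⁴, -6.19×10⁻¹⁴) N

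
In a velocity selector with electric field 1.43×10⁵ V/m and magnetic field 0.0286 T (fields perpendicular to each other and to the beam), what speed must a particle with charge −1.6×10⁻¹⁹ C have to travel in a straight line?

v = 5.00×10⁶ m/s

Zero net Lorentz force requires |qE| = |q v×B|, i.e. E = vB.
v = E/B = 1.43×10⁵/0.0286 = 5.00×10⁶ m/s.
The result is independent of the particle's charge and mass.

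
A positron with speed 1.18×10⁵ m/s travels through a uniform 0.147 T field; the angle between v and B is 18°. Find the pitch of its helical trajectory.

p ≈ 2.73×10⁻⁵ m

v∥ = v cosθ = 1.18×10⁵·cos18° ≈ 1.122×10⁵ m/s.
T = 2πm/(|q|B) = 2π(9.109×10⁻³¹)/((1.602×10⁻¹⁹)(0.147)) ≈ 2.430×10⁻¹⁰ s.
pitch = v∥ T = (1.122×10⁵)(2.430×10⁻¹⁰) ≈ 2.73×10⁻⁵ m.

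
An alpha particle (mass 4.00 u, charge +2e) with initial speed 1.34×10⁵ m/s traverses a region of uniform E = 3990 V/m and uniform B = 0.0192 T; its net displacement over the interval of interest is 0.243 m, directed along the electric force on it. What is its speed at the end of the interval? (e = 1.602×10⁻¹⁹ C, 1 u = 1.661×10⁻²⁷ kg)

v_f ≈ 3.34×10⁵ m/s

B does no work; ΔKE = |q|E d.
½mv_f² = ½mv₀² + |q|Ed = ½(6.644×10⁻²⁷)(1.34×10⁵)² + (3.204×10⁻¹⁹)(3990)(0.243) ≈ 5.965×10⁻¹⁷ J + 3.107×10⁻¹⁶ J ≈ 3.703×10⁻¹⁶ J.
v_f = √(2·3.703×10⁻¹⁶/6.644×10⁻²⁷) ≈ 3.34×10⁵ m/s.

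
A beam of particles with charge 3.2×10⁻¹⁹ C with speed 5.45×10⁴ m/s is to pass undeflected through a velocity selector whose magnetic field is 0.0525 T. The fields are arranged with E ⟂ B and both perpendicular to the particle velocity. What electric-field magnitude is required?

E = 2860 V/m

For straight-line motion qE = qvB, so E = vB.
E = 5.45×10⁴ × 0.0525 = 2860 V/m.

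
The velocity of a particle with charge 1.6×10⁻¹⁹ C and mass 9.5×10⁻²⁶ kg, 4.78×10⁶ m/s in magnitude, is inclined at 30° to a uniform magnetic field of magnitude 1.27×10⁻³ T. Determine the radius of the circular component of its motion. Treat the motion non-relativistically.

v⊥ = v sinθ = 4.78×10⁶·sin30° ≈ 2.390×10⁶ m/s.
r = m v⊥/(|q|B) = (9.5×10⁻²⁶)(2.390×10⁶)/((1.6×10⁻¹⁹)(1.27×10⁻³)) ≈ 1120 m.

r ≈ 1120 m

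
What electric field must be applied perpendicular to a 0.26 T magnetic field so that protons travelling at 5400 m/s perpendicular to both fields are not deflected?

For straight-line motion qE = qvB, so E = vB.
E = 5400 × 0.26 = 1400 V/m.

E = 1400 V/m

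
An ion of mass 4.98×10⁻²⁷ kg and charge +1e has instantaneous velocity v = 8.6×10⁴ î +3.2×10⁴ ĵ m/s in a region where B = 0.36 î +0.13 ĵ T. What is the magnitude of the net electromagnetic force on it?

v×B = (0, 0, -340) N/C.
F = q v×B = (1.602×10⁻¹⁹ C)·(0, 0, -340) = (0, 0, -5.45×10⁻¹⁷) N.
|F| = 5.45×10⁻¹⁷ N.

|F| ≈ 5.45×10⁻¹⁷ N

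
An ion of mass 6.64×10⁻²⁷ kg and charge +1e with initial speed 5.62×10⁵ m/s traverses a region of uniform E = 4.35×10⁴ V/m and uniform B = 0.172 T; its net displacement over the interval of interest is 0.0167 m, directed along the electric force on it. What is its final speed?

B does no work; ΔKE = |q|E d.
½mv_f² = ½mv₀² + |q|Ed = ½(6.64×10⁻²⁷)(5.62×10⁵)² + (1.602×10⁻¹⁹)(4.35×10⁴)(0.0167) ≈ 1.049×10⁻¹⁵ J + 1.164×10⁻¹⁶ J ≈ 1.165×10⁻¹⁵ J.
v_f = √(2·1.165×10⁻¹⁵/6.64×10⁻²⁷) ≈ 5.92×10⁵ m/s.

v_f ≈ 5.92×10⁵ m/s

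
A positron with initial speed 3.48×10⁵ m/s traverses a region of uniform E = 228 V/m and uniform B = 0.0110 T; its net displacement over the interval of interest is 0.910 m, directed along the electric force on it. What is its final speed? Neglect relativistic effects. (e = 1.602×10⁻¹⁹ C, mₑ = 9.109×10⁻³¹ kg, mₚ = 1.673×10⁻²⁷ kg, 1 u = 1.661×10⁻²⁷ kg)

v_f ≈ 8.55×10⁶ m/s

B does no work; ΔKE = |q|E d.
½mv_f² = ½mv₀² + |q|Ed = ½(9.109×10⁻³¹)(3.48×10⁵)² + (1.602×10⁻¹⁹)(228)(0.910) ≈ 5.516×10⁻²⁰ J + 3.324×10⁻¹⁷ J ≈ 3.329×10⁻¹⁷ J.
v_f = √(2·3.329×10⁻¹⁷/9.109×10⁻³¹) ≈ 8.55×10⁶ m/s.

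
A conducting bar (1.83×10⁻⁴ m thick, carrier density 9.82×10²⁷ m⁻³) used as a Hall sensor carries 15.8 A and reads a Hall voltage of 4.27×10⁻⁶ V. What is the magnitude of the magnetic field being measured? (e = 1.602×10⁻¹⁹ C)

From V_H = IB/(n e t), B = V_H n e t / I.
B = (4.27×10⁻⁶)(9.82×10²⁷)(1.602×10⁻¹⁹)(1.83×10⁻⁴)/15.8 ≈ 0.0778 T.

B ≈ 0.0778 T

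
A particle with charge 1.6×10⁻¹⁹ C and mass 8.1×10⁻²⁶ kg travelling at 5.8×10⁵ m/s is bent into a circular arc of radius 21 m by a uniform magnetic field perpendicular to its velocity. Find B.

B ≈ 0.014 T

From |q|vB = mv²/r, B = mv/(|q|r).
B = (8.1×10⁻²⁶)(5.8×10⁵)/((1.6×10⁻¹⁹)(21)) ≈ 0.014 T.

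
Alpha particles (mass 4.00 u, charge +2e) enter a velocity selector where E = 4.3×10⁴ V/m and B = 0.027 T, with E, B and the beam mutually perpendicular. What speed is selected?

v = 1.6×10⁶ m/s

Zero net Lorentz force requires |qE| = |q v×B|, i.e. E = vB.
v = E/B = 4.3×10⁴/0.027 = 1.6×10⁶ m/s.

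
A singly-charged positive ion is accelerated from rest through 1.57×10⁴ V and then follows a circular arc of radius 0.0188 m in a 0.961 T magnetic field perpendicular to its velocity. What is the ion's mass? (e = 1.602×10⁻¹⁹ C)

Combine |q|V = ½mv² and r = mv/(|q|B): eliminate v to get m = qB²r²/(2V).
m = (1.602×10⁻¹⁹)(0.961)²(0.0188)²/(2·1.57×10⁴) ≈ 1.67×10⁻²⁷ kg.

m ≈ 1.67×10⁻²⁷ kg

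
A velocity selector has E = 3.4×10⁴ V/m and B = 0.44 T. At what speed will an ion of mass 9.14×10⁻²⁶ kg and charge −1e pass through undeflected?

Straight-line motion ⇒ electric and magnetic forces cancel, so E = vB.
v = E/B = 3.4×10⁴/0.44 = 7.7×10⁴ m/s.

v = 7.7×10⁴ m/s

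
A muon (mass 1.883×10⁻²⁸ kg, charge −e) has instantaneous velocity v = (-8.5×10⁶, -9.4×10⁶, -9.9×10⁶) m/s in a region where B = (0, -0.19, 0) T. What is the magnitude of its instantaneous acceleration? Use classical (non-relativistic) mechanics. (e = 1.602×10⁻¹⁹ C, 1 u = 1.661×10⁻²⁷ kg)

v×B = (-1.88×10⁶, 0, 1.62×10⁶) N/C.
F = q v×B = (−1.602×10⁻¹⁹ C)·(-1.88×10⁶, 0, 1.62×10⁶) = (3.01×10⁻¹³, 0, -2.59×10⁻¹³) N.
|a| = |F|/m = 3.972×10⁻¹³/1.883×10⁻²⁸ ≈ 2.11×10¹⁵ m/s².

|a| ≈ 2.11×10¹⁵ m/s²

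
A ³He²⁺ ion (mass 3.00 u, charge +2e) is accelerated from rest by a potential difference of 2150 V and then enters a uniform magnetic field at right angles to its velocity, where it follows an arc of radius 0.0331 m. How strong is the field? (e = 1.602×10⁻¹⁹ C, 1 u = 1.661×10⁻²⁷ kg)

v = √(2|q|V/m) = √(2·3.204×10⁻¹⁹·2150/4.983×10⁻²⁷) ≈ 5.258×10⁵ m/s.
B = mv/(|q|r) = (4.983×10⁻²⁷)(5.258×10⁵)/((3.204×10⁻¹⁹)(0.0331)) ≈ 0.247 T.

B ≈ 0.247 T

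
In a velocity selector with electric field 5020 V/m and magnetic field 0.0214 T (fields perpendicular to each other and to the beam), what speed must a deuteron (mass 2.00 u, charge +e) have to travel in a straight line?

For undeflected motion the electric and magnetic forces balance: qE = qvB.
v = E/B = 5020/0.0214 = 2.35×10⁵ m/s.

v = 2.35×10⁵ m/s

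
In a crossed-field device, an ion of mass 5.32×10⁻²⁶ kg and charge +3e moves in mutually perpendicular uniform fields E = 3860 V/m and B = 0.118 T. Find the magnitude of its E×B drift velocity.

v_d ≈ 3.27×10⁴ m/s

The E×B drift speed is v_d = E/B.
v_d = 3860/0.118 = 3.27×10⁴ m/s.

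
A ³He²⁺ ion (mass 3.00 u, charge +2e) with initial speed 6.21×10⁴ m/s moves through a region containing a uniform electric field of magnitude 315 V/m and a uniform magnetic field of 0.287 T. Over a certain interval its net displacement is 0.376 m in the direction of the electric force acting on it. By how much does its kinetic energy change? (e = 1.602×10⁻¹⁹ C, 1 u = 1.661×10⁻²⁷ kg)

The magnetic force is always ⟂ v and does no work; only the electric force changes KE.
ΔKE = F_E · d = |q|E d = (3.204×10⁻¹⁹)(315)(0.376) ≈ 3.79×10⁻¹⁷ J.

ΔKE ≈ 3.79×10⁻¹⁷ J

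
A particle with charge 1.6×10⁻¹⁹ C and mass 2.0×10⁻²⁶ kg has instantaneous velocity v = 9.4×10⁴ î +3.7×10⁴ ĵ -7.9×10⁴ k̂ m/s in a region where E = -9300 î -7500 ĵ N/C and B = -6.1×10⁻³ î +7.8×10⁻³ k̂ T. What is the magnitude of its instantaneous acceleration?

|a| ≈ 9.51×10¹⁰ m/s²

v×B = (289, -251, 226) N/C.
E + v×B = (-9010, -7750, 226) N/C.
F = q(E + v×B) = (1.6×10⁻¹⁹ C)·(-9010, -7750, 226) = (-1.44×10⁻¹⁵, -1.24×10⁻¹⁵, 3.61×10⁻¹⁷) N.
|a| = |F|/m = 1.902×10⁻¹⁵/2.0×10⁻²⁶ ≈ 9.51×10¹⁰ m/s².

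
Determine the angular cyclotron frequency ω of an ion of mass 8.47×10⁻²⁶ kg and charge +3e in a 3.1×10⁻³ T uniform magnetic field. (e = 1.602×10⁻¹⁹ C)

ω = |q|B/m.
ω = (4.806×10⁻¹⁹)(3.1×10⁻³)/8.47×10⁻²⁶ ≈ 1.8×10⁴ rad/s.

ω ≈ 1.8×10⁴ rad/s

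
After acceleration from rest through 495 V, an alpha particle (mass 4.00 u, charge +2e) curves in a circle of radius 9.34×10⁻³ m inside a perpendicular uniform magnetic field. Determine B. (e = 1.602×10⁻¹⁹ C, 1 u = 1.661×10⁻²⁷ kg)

B ≈ 0.485 T

v = √(2|q|V/m) = √(2·3.204×10⁻¹⁹·495/6.644×10⁻²⁷) ≈ 2.185×10⁵ m/s.
B = mv/(|q|r) = (6.644×10⁻²⁷)(2.185×10⁵)/((3.204×10⁻¹⁹)(9.34×10⁻³)) ≈ 0.485 T.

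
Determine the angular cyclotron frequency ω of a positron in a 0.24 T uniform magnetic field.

ω ≈ 4.2×10¹⁰ rad/s

ω = |q|B/m.
ω = (1.602×10⁻¹⁹)(0.24)/9.109×10⁻³¹ ≈ 4.2×10¹⁰ rad/s.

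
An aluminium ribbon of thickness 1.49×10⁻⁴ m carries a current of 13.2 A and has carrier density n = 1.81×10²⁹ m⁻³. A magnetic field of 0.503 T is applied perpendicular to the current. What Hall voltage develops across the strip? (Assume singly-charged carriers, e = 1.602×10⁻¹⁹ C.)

V_H ≈ 1.54×10⁻⁶ V

V_H = IB/(n e t).
V_H = (13.2)(0.503)/((1.81×10²⁹)(1.602×10⁻¹⁹)(1.49×10⁻⁴)) ≈ 1.54×10⁻⁶ V.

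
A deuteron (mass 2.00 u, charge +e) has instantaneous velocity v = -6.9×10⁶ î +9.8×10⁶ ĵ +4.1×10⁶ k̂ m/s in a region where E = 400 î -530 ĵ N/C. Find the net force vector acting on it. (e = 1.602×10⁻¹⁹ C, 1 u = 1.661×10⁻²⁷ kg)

F ≈ (6.41×10⁻¹⁷, -8.49×10⁻¹⁷, 0) N

Only an electric field acts, so F = qE = (1.602×10⁻¹⁹ C)·(400, -530, 0) = (6.41×10⁻¹⁷, -8.49×10⁻¹⁷, 0) N.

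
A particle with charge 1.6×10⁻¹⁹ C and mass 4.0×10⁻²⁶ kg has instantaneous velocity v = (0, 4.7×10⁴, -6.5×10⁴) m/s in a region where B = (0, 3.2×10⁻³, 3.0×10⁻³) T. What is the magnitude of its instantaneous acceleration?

|a| ≈ 1.40×10⁹ m/s²

v×B = (349, 0, 0) N/C.
F = q v×B = (1.6×10⁻¹⁹ C)·(349, 0, 0) = (5.58×10⁻¹⁷, 0, 0) N.
|a| = |F|/m = 5.584×10⁻¹⁷/4.0×10⁻²⁶ ≈ 1.40×10⁹ m/s².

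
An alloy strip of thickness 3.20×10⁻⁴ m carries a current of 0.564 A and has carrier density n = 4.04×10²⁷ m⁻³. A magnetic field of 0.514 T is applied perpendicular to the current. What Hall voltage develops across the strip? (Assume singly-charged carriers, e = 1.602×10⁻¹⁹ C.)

V_H = IB/(n e t).
V_H = (0.564)(0.514)/((4.04×10²⁷)(1.602×10⁻¹⁹)(3.20×10⁻⁴)) ≈ 1.40×10⁻⁶ V.

V_H ≈ 1.40×10⁻⁶ V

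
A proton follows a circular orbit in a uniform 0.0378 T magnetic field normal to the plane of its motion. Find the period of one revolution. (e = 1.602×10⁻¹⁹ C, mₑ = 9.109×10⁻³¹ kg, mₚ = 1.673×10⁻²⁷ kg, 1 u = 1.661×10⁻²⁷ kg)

T ≈ 1.74×10⁻⁶ s

The cyclotron period depends only on m, q, B: T = 2πm/(|q|B).
T = 2π(1.673×10⁻²⁷)/((1.602×10⁻¹⁹)(0.0378)) ≈ 1.74×10⁻⁶ s.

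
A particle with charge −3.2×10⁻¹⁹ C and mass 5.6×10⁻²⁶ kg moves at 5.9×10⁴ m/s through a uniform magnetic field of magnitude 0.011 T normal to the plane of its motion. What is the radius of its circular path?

The magnetic force provides the centripetal force: |q|vB = mv²/r.
r = mv/(|q|B) = (5.6×10⁻²⁶)(5.9×10⁴)/((3.2×10⁻¹⁹)(0.011)) ≈ 0.94 m.

r ≈ 0.94 m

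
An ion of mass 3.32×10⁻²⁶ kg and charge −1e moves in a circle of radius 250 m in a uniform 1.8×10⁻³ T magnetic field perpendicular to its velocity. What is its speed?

From |q|vB = mv²/r, v = |q|Br/m.
v = (1.602×10⁻¹⁹)(1.8×10⁻³)(250)/3.32×10⁻²⁶ ≈ 2.2×10⁶ m/s.

v ≈ 2.2×10⁶ m/s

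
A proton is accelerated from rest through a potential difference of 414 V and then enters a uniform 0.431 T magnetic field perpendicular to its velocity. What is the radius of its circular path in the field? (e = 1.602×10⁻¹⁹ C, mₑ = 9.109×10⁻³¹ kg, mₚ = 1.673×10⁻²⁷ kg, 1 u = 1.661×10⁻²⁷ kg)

r ≈ 6.82×10⁻³ m

Acceleration: |q|V = ½mv² ⇒ v = √(2|q|V/m) = √(2·1.602×10⁻¹⁹·414/1.673×10⁻²⁷) ≈ 2.816×10⁵ m/s.
In the field: r = mv/(|q|B) = (1.673×10⁻²⁷)(2.816×10⁵)/((1.602×10⁻¹⁹)(0.431)) ≈ 6.82×10⁻³ m.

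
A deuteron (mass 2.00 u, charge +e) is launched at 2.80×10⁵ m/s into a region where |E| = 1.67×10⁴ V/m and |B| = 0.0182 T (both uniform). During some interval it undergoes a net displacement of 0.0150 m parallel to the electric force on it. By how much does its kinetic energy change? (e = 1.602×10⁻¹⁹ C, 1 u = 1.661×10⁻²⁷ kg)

ΔKE ≈ 4.01×10⁻¹⁷ J

The magnetic force is always ⟂ v and does no work; only the electric force changes KE.
ΔKE = F_E · d = |q|E d = (1.602×10⁻¹⁹)(1.67×10⁴)(0.0150) ≈ 4.01×10⁻¹⁷ J.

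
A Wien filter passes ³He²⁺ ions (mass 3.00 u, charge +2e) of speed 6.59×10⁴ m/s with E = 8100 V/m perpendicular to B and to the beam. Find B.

Balance of forces in the selector: qE = qvB ⇒ B = E/v.
B = 8100/6.59×10⁴ = 0.123 T.

B = 0.123 T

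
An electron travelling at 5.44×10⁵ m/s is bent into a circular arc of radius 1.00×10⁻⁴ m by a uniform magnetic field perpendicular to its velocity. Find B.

From |q|vB = mv²/r, B = mv/(|q|r).
B = (9.109×10⁻³¹)(5.44×10⁵)/((1.602×10⁻¹⁹)(1.00×10⁻⁴)) ≈ 0.0309 T.

B ≈ 0.0309 T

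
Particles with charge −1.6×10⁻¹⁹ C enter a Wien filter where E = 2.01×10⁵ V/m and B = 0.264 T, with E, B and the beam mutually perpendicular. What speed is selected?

Straight-line motion ⇒ electric and magnetic forces cancel, so E = vB.
v = E/B = 2.01×10⁵/0.264 = 7.61×10⁵ m/s.

v = 7.61×10⁵ m/s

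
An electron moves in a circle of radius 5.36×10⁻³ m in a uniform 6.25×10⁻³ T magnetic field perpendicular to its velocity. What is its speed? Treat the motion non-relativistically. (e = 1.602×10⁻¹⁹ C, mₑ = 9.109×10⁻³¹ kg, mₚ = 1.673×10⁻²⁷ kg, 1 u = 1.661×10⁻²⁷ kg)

v ≈ 5.89×10⁶ m/s

From |q|vB = mv²/r, v = |q|Br/m.
v = (1.602×10⁻¹⁹)(6.25×10⁻³)(5.36×10⁻³)/9.109×10⁻³¹ ≈ 5.89×10⁶ m/s.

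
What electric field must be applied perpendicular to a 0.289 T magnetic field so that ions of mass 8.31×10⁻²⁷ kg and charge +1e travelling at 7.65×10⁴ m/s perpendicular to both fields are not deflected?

For straight-line motion qE = qvB, so E = vB.
E = 7.65×10⁴ × 0.289 = 2.21×10⁴ V/m.

E = 2.21×10⁴ V/m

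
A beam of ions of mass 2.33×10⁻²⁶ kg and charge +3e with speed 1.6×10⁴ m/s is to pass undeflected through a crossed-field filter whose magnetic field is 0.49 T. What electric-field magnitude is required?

For straight-line motion qE = qvB, so E = vB.
E = 1.6×10⁴ × 0.49 = 7800 V/m.

E = 7800 V/m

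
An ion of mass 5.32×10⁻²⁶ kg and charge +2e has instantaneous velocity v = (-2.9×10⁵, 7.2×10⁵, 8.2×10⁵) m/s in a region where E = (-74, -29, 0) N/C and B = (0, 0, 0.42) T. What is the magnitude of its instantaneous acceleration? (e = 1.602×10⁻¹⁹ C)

v×B = (3.02×10⁵, 1.22×10⁵, 0) N/C.
E + v×B = (3.02×10⁵, 1.22×10⁵, 0) N/C.
F = q(E + v×B) = (3.204×10⁻¹⁹ C)·(3.02×10⁵, 1.22×10⁵, 0) = (9.69×10⁻¹⁴, 3.90×10⁻¹⁴, 0) N.
|a| = |F|/m = 1.044×10⁻¹³/5.32×10⁻²⁶ ≈ 1.96×10¹² m/s².

|a| ≈ 1.96×10¹² m/s²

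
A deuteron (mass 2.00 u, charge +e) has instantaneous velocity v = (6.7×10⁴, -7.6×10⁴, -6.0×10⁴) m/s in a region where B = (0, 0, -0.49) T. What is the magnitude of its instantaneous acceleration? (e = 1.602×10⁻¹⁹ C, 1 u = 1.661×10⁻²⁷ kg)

|a| ≈ 2.39×10¹² m/s²

v×B = (3.72×10⁴, 3.28×10⁴, 0) N/C.
F = q v×B = (1.602×10⁻¹⁹ C)·(3.72×10⁴, 3.28×10⁴, 0) = (5.97×10⁻¹⁵, 5.26×10⁻¹⁵, 0) N.
|a| = |F|/m = 7.953×10⁻¹⁵/3.322×10⁻²⁷ ≈ 2.39×10¹² m/s².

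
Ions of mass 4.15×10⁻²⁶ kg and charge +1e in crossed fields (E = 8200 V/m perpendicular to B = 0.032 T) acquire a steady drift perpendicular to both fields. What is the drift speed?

v_d ≈ 2.6×10⁵ m/s

The steady drift has the magnetic force balancing the electric force, so v_d = E/B.
v_d = 8200/0.032 = 2.6×10⁵ m/s.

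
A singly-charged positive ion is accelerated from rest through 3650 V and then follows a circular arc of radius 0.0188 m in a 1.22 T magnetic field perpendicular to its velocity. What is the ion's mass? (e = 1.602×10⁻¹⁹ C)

Combine |q|V = ½mv² and r = mv/(|q|B): eliminate v to get m = qB²r²/(2V).
m = (1.602×10⁻¹⁹)(1.22)²(0.0188)²/(2·3650) ≈ 1.15×10⁻²⁶ kg.

m ≈ 1.15×10⁻²⁶ kg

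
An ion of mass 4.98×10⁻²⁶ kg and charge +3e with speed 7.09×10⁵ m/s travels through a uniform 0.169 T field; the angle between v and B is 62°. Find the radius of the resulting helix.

v⊥ = v sinθ = 7.09×10⁵·sin62° ≈ 6.260×10⁵ m/s.
r = m v⊥/(|q|B) = (4.98×10⁻²⁶)(6.260×10⁵)/((4.806×10⁻¹⁹)(0.169)) ≈ 0.384 m.

r ≈ 0.384 m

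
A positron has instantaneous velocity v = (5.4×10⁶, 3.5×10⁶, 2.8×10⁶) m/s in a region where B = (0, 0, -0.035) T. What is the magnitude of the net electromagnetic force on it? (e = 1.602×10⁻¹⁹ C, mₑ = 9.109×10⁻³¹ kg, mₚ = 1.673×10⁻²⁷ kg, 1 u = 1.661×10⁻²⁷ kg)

v×B = (-1.23×10⁵, 1.89×10⁵, 0) N/C.
F = q v×B = (1.602×10⁻¹⁹ C)·(-1.23×10⁵, 1.89×10⁵, 0) = (-1.96×10⁻¹⁴, 3.03×10⁻¹⁴, 0) N.
|F| = 3.61×10⁻¹⁴ N.

|F| ≈ 3.61×10⁻¹⁴ N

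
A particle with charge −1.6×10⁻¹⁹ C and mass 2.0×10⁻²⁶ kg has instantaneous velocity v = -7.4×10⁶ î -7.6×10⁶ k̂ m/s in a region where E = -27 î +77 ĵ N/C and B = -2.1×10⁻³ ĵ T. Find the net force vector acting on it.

v×B = (-1.60×10⁴, 0, 1.55×10⁴) N/C.
E + v×B = (-1.60×10⁴, 77.0, 1.55×10⁴) N/C.
F = q(E + v×B) = (−1.6×10⁻¹⁹ C)·(-1.60×10⁴, 77.0, 1.55×10⁴) = (2.56×10⁻¹⁵, -1.23×10⁻¹⁷, -2.49×10⁻¹⁵) N.

F ≈ (2.56×10⁻¹⁵, -1.23×10⁻¹⁷, -2.49×10⁻¹⁵) N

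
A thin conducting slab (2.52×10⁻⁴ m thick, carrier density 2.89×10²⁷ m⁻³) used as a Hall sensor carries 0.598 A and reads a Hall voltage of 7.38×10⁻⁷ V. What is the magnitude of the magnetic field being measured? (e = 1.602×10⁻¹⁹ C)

B ≈ 0.144 T

From V_H = IB/(n e t), B = V_H n e t / I.
B = (7.38×10⁻⁷)(2.89×10²⁷)(1.602×10⁻¹⁹)(2.52×10⁻⁴)/0.598 ≈ 0.144 T.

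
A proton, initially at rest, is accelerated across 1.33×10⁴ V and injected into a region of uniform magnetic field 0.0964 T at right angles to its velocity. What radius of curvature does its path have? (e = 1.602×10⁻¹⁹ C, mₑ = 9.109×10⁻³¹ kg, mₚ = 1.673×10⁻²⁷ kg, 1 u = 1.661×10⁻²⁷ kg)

r ≈ 0.173 m

Acceleration: |q|V = ½mv² ⇒ v = √(2|q|V/m) = √(2·1.602×10⁻¹⁹·1.33×10⁴/1.673×10⁻²⁷) ≈ 1.596×10⁶ m/s.
In the field: r = mv/(|q|B) = (1.673×10⁻²⁷)(1.596×10⁶)/((1.602×10⁻¹⁹)(0.0964)) ≈ 0.173 m.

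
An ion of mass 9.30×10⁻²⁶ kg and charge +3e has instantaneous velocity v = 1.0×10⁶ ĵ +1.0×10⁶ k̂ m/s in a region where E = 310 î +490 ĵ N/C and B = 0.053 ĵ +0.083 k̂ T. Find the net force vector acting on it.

F ≈ (1.46×10⁻¹⁴, 2.35×10⁻¹⁶, 0) N

v×B = (3.00×10⁴, 0, 0) N/C.
E + v×B = (3.03×10⁴, 490, 0) N/C.
F = q(E + v×B) = (4.806×10⁻¹⁹ C)·(3.03×10⁴, 490, 0) = (1.46×10⁻¹⁴, 2.35×10⁻¹⁶, 0) N.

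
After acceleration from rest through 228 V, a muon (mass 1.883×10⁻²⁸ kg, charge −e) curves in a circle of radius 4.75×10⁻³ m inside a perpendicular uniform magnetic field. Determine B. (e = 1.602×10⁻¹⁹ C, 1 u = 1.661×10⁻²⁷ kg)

B ≈ 0.154 T

v = √(2|q|V/m) = √(2·1.602×10⁻¹⁹·228/1.883×10⁻²⁸) ≈ 6.229×10⁵ m/s.
B = mv/(|q|r) = (1.883×10⁻²⁸)(6.229×10⁵)/((1.602×10⁻¹⁹)(4.75×10⁻³)) ≈ 0.154 T.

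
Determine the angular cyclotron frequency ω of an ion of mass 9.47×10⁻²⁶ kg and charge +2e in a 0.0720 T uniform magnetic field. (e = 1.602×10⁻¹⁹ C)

ω = |q|B/m.
ω = (3.204×10⁻¹⁹)(0.0720)/9.47×10⁻²⁶ ≈ 2.44×10⁵ rad/s.

ω ≈ 2.44×10⁵ rad/s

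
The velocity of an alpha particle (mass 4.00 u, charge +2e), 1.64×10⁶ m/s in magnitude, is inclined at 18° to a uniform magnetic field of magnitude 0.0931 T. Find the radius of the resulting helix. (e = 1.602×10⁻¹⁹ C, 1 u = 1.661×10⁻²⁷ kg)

v⊥ = v sinθ = 1.64×10⁶·sin18° ≈ 5.068×10⁵ m/s.
r = m v⊥/(|q|B) = (6.644×10⁻²⁷)(5.068×10⁵)/((3.204×10⁻¹⁹)(0.0931)) ≈ 0.113 m.

r ≈ 0.113 m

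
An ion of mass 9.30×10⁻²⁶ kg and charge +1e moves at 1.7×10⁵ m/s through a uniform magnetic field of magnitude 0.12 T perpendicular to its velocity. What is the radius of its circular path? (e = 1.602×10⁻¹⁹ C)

The magnetic force provides the centripetal force: |q|vB = mv²/r.
r = mv/(|q|B) = (9.30×10⁻²⁶)(1.7×10⁵)/((1.602×10⁻¹⁹)(0.12)) ≈ 0.82 m.

r ≈ 0.82 m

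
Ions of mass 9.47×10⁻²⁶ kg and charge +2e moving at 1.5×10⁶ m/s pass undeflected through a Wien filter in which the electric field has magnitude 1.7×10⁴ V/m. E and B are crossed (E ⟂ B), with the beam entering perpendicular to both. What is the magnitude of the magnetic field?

B = 0.011 T

Balance of forces in the selector: qE = qvB ⇒ B = E/v.
B = 1.7×10⁴/1.5×10⁶ = 0.011 T.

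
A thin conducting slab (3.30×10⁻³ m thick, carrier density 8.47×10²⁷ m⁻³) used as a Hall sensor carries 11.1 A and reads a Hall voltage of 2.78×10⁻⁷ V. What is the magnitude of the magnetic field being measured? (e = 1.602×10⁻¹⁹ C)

B ≈ 0.112 T

From V_H = IB/(n e t), B = V_H n e t / I.
B = (2.78×10⁻⁷)(8.47×10²⁷)(1.602×10⁻¹⁹)(3.30×10⁻³)/11.1 ≈ 0.112 T.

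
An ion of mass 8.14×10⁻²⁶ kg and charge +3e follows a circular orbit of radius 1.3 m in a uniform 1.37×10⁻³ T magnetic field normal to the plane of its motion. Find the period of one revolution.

T ≈ 7.77×10⁻⁴ s

The cyclotron period depends only on m, q, B: T = 2πm/(|q|B).
T = 2π(8.14×10⁻²⁶)/((4.806×10⁻¹⁹)(1.37×10⁻³)) ≈ 7.77×10⁻⁴ s.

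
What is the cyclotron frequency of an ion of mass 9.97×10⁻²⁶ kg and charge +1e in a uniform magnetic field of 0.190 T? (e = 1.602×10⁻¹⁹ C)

f = |q|B/(2πm).
f = (1.602×10⁻¹⁹)(0.190)/(2π·9.97×10⁻²⁶) ≈ 4.86×10⁴ Hz.

f ≈ 4.86×10⁴ Hz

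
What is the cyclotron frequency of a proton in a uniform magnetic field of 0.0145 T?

f = |q|B/(2πm).
f = (1.602×10⁻¹⁹)(0.0145)/(2π·1.673×10⁻²⁷) ≈ 2.21×10⁵ Hz.

f ≈ 2.21×10⁵ Hz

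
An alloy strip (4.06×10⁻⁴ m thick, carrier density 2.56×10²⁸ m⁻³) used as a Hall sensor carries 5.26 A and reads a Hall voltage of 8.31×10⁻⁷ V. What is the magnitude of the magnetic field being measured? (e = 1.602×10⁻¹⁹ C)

B ≈ 0.263 T

From V_H = IB/(n e t), B = V_H n e t / I.
B = (8.31×10⁻⁷)(2.56×10²⁸)(1.602×10⁻¹⁹)(4.06×10⁻⁴)/5.26 ≈ 0.263 T.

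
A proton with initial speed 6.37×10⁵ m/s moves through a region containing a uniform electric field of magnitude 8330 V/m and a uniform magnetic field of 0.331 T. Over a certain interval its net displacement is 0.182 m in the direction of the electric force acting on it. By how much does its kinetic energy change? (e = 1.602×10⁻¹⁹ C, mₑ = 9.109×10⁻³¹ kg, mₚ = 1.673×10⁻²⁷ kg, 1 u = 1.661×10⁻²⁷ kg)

ΔKE ≈ 2.43×10⁻¹⁶ J

The magnetic force is always ⟂ v and does no work; only the electric force changes KE.
ΔKE = F_E · d = |q|E d = (1.602×10⁻¹⁹)(8330)(0.182) ≈ 2.43×10⁻¹⁶ J.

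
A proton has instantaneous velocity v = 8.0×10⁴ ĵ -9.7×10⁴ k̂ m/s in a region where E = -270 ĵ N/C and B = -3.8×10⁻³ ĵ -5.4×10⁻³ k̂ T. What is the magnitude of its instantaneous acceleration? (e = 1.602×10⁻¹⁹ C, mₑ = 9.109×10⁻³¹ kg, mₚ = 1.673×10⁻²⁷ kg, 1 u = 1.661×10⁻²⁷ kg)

v×B = (-801, 0, 0) N/C.
E + v×B = (-801, -270, 0) N/C.
F = q(E + v×B) = (1.602×10⁻¹⁹ C)·(-801, -270, 0) = (-1.28×10⁻¹⁶, -4.33×10⁻¹⁷, 0) N.
|a| = |F|/m = 1.354×10⁻¹⁶/1.673×10⁻²⁷ ≈ 8.09×10¹⁰ m/s².

|a| ≈ 8.09×10¹⁰ m/s²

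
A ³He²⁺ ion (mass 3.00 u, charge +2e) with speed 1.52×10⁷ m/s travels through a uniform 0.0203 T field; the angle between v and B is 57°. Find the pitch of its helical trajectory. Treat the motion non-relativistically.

v∥ = v cosθ = 1.52×10⁷·cos57° ≈ 8.279×10⁶ m/s.
T = 2πm/(|q|B) = 2π(4.983×10⁻²⁷)/((3.204×10⁻¹⁹)(0.0203)) ≈ 4.814×10⁻⁶ s.
pitch = v∥ T = (8.279×10⁶)(4.814×10⁻⁶) ≈ 39.9 m.

p ≈ 39.9 m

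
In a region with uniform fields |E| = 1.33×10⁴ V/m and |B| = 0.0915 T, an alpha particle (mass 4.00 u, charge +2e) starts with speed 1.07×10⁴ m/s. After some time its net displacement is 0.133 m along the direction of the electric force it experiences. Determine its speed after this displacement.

B does no work; ΔKE = |q|E d.
½mv_f² = ½mv₀² + |q|Ed = ½(6.644×10⁻²⁷)(1.07×10⁴)² + (3.204×10⁻¹⁹)(1.33×10⁴)(0.133) ≈ 3.803×10⁻¹⁹ J + 5.668×10⁻¹⁶ J ≈ 5.671×10⁻¹⁶ J.
v_f = √(2·5.671×10⁻¹⁶/6.644×10⁻²⁷) ≈ 4.13×10⁵ m/s.

v_f ≈ 4.13×10⁵ m/s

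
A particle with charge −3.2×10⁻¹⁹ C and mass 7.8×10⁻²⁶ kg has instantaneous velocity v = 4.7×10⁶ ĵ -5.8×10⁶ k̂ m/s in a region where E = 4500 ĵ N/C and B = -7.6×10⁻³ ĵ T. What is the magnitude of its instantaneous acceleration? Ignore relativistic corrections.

v×B = (-4.41×10⁴, 0, 0) N/C.
E + v×B = (-4.41×10⁴, 4500, 0) N/C.
F = q(E + v×B) = (−3.2×10⁻¹⁹ C)·(-4.41×10⁴, 4500, 0) = (1.41×10⁻¹⁴, -1.44×10⁻¹⁵, 0) N.
|a| = |F|/m = 1.418×10⁻¹⁴/7.8×10⁻²⁶ ≈ 1.82×10¹¹ m/s².

|a| ≈ 1.82×10¹¹ m/s²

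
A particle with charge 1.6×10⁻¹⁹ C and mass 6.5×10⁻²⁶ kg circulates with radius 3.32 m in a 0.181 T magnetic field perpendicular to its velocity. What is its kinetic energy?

v = |q|Br/m, then KE = ½mv² = (qBr)²/(2m).
v = (1.6×10⁻¹⁹)(0.181)(3.32)/6.5×10⁻²⁶ ≈ 1.479×10⁶ m/s.
KE = ½(6.5×10⁻²⁶)(1.479×10⁶)² ≈ 7.11×10⁻¹⁴ J.

KE ≈ 7.11×10⁻¹⁴ J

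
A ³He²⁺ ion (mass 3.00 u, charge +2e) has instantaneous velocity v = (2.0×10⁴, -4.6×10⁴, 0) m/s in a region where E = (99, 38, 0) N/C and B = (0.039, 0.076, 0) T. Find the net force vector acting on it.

v×B = (0, 0, 3310) N/C.
E + v×B = (99.0, 38.0, 3310) N/C.
F = q(E + v×B) = (3.204×10⁻¹⁹ C)·(99.0, 38.0, 3310) = (3.17×10⁻¹⁷, 1.22×10⁻¹⁷, 1.06×10⁻¹⁵) N.

F ≈ (3.17×10⁻¹⁷, 1.22×10⁻¹⁷, 1.06×10⁻¹⁵) N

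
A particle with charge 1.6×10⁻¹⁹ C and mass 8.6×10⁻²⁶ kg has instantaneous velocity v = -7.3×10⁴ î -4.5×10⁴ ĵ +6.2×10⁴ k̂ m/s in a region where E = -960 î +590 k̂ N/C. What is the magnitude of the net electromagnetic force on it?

Only an electric field acts, so F = qE = (1.6×10⁻¹⁹ C)·(-960, 0, 590) = (-1.54×10⁻¹⁶, 0, 9.44×10⁻¹⁷) N.
|F| = 1.80×10⁻¹⁶ N.

|F| ≈ 1.80×10⁻¹⁶ N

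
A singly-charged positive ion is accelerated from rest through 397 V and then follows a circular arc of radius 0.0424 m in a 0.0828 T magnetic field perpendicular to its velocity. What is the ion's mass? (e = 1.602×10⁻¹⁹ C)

Combine |q|V = ½mv² and r = mv/(|q|B): eliminate v to get m = qB²r²/(2V).
m = (1.602×10⁻¹⁹)(0.0828)²(0.0424)²/(2·397) ≈ 2.49×10⁻²⁷ kg.

m ≈ 2.49×10⁻²⁷ kg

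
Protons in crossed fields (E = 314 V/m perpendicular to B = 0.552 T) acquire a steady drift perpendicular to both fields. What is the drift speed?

The E×B drift speed is v_d = E/B.
v_d = 314/0.552 = 569 m/s.

v_d ≈ 569 m/s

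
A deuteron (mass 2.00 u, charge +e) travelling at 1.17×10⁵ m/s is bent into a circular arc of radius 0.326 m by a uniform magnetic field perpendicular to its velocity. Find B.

From |q|vB = mv²/r, B = mv/(|q|r).
B = (3.322×10⁻²⁷)(1.17×10⁵)/((1.602×10⁻¹⁹)(0.326)) ≈ 7.44×10⁻³ T.

B ≈ 7.44×10⁻³ T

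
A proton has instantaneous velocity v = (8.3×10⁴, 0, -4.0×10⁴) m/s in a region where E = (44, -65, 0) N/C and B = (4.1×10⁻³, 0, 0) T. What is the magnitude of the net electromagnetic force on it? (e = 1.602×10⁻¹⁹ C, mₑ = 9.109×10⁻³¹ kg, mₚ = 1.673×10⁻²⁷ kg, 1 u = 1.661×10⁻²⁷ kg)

v×B = (0, -164, 0) N/C.
E + v×B = (44.0, -229, 0) N/C.
F = q(E + v×B) = (1.602×10⁻¹⁹ C)·(44.0, -229, 0) = (7.05×10⁻¹⁸, -3.67×10⁻¹⁷, 0) N.
|F| = 3.74×10⁻¹⁷ N.

|F| ≈ 3.74×10⁻¹⁷ N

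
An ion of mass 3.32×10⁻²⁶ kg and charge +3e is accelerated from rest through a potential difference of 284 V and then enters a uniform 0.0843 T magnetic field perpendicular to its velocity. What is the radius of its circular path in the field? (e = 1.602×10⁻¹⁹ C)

r ≈ 0.0743 m

Acceleration: |q|V = ½mv² ⇒ v = √(2|q|V/m) = √(2·4.806×10⁻¹⁹·284/3.32×10⁻²⁶) ≈ 9.068×10⁴ m/s.
In the field: r = mv/(|q|B) = (3.32×10⁻²⁶)(9.068×10⁴)/((4.806×10⁻¹⁹)(0.0843)) ≈ 0.0743 m.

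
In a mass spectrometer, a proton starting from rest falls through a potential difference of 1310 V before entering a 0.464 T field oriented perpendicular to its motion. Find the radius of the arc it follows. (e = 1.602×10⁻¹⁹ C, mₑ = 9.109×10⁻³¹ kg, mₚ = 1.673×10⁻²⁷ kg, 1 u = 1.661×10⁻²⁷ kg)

r ≈ 0.0113 m

Acceleration: |q|V = ½mv² ⇒ v = √(2|q|V/m) = √(2·1.602×10⁻¹⁹·1310/1.673×10⁻²⁷) ≈ 5.009×10⁵ m/s.
In the field: r = mv/(|q|B) = (1.673×10⁻²⁷)(5.009×10⁵)/((1.602×10⁻¹⁹)(0.464)) ≈ 0.0113 m.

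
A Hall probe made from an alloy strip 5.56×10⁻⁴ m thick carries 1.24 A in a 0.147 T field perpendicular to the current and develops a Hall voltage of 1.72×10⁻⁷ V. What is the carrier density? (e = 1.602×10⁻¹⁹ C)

From V_H = IB/(n e t), n = IB/(V_H e t).
n = (1.24)(0.147)/((1.72×10⁻⁷)(1.602×10⁻¹⁹)(5.56×10⁻⁴)) ≈ 1.19×10²⁸ m⁻³.

n ≈ 1.19×10²⁸ m⁻³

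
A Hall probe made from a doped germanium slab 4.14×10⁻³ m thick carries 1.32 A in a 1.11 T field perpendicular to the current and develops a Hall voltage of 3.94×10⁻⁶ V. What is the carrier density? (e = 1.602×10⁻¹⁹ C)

From V_H = IB/(n e t), n = IB/(V_H e t).
n = (1.32)(1.11)/((3.94×10⁻⁶)(1.602×10⁻¹⁹)(4.14×10⁻³)) ≈ 5.61×10²⁶ m⁻³.

n ≈ 5.61×10²⁶ m⁻³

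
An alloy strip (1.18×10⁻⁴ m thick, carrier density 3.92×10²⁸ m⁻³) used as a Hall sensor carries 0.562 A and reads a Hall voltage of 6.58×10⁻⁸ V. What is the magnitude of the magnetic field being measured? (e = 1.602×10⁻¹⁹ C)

From V_H = IB/(n e t), B = V_H n e t / I.
B = (6.58×10⁻⁸)(3.92×10²⁸)(1.602×10⁻¹⁹)(1.18×10⁻⁴)/0.562 ≈ 0.0868 T.

B ≈ 0.0868 T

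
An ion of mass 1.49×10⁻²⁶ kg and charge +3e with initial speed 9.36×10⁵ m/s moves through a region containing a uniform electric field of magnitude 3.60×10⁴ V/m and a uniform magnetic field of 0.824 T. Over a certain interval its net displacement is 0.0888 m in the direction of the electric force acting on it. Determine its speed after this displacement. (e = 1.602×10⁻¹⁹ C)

v_f ≈ 1.04×10⁶ m/s

B does no work; ΔKE = |q|E d.
½mv_f² = ½mv₀² + |q|Ed = ½(1.49×10⁻²⁶)(9.36×10⁵)² + (4.806×10⁻¹⁹)(3.60×10⁴)(0.0888) ≈ 6.527×10⁻¹⁵ J + 1.536×10⁻¹⁵ J ≈ 8.063×10⁻¹⁵ J.
v_f = √(2·8.063×10⁻¹⁵/1.49×10⁻²⁶) ≈ 1.04×10⁶ m/s.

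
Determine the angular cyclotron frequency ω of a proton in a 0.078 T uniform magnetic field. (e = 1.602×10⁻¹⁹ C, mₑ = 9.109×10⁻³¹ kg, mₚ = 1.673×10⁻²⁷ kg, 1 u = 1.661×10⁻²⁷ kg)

ω ≈ 7.5×10⁶ rad/s

ω = |q|B/m.
ω = (1.602×10⁻¹⁹)(0.078)/1.673×10⁻²⁷ ≈ 7.5×10⁶ rad/s.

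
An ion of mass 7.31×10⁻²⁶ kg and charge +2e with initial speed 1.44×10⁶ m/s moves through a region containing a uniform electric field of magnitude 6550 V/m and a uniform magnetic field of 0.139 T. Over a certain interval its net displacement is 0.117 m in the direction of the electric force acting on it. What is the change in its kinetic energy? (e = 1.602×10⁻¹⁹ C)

ΔKE ≈ 2.46×10⁻¹⁶ J

The magnetic force is always ⟂ v and does no work; only the electric force changes KE.
ΔKE = F_E · d = |q|E d = (3.204×10⁻¹⁹)(6550)(0.117) ≈ 2.46×10⁻¹⁶ J.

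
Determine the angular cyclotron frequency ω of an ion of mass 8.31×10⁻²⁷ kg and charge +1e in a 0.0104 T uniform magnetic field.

ω = |q|B/m.
ω = (1.602×10⁻¹⁹)(0.0104)/8.31×10⁻²⁷ ≈ 2.00×10⁵ rad/s.

ω ≈ 2.00×10⁵ rad/s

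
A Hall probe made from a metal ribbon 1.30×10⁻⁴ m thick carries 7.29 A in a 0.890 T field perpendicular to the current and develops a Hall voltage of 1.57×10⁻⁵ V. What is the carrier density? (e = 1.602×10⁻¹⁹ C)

n ≈ 1.98×10²⁸ m⁻³

From V_H = IB/(n e t), n = IB/(V_H e t).
n = (7.29)(0.890)/((1.57×10⁻⁵)(1.602×10⁻¹⁹)(1.30×10⁻⁴)) ≈ 1.98×10²⁸ m⁻³.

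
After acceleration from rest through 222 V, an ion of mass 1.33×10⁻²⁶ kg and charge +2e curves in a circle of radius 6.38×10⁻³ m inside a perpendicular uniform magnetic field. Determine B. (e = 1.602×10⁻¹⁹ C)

B ≈ 0.673 T

v = √(2|q|V/m) = √(2·3.204×10⁻¹⁹·222/1.33×10⁻²⁶) ≈ 1.034×10⁵ m/s.
B = mv/(|q|r) = (1.33×10⁻²⁶)(1.034×10⁵)/((3.204×10⁻¹⁹)(6.38×10⁻³)) ≈ 0.673 T.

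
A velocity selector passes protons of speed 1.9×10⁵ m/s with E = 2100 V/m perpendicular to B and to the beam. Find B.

B = 0.011 T

Balance of forces in the selector: qE = qvB ⇒ B = E/v.
B = 2100/1.9×10⁵ = 0.011 T.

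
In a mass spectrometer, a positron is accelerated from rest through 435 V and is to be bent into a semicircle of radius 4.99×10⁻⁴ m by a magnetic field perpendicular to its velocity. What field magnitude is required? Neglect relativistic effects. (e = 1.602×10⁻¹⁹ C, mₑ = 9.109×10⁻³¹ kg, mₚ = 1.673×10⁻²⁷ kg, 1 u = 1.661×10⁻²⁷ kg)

B ≈ 0.141 T

v = √(2|q|V/m) = √(2·1.602×10⁻¹⁹·435/9.109×10⁻³¹) ≈ 1.237×10⁷ m/s.
B = mv/(|q|r) = (9.109×10⁻³¹)(1.237×10⁷)/((1.602×10⁻¹⁹)(4.99×10⁻⁴)) ≈ 0.141 T.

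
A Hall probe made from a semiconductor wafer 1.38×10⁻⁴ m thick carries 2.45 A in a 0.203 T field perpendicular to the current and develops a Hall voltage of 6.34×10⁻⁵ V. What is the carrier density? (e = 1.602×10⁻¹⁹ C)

From V_H = IB/(n e t), n = IB/(V_H e t).
n = (2.45)(0.203)/((6.34×10⁻⁵)(1.602×10⁻¹⁹)(1.38×10⁻⁴)) ≈ 3.55×10²⁶ m⁻³.

n ≈ 3.55×10²⁶ m⁻³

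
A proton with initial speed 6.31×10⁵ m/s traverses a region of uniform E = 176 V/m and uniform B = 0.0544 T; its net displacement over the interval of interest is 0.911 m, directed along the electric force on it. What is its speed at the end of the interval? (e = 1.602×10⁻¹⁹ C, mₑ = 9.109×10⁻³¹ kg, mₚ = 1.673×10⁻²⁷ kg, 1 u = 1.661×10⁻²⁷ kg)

B does no work; ΔKE = |q|E d.
½mv_f² = ½mv₀² + |q|Ed = ½(1.673×10⁻²⁷)(6.31×10⁵)² + (1.602×10⁻¹⁹)(176)(0.911) ≈ 3.331×10⁻¹⁶ J + 2.569×10⁻¹⁷ J ≈ 3.587×10⁻¹⁶ J.
v_f = √(2·3.587×10⁻¹⁶/1.673×10⁻²⁷) ≈ 6.55×10⁵ m/s.

v_f ≈ 6.55×10⁵ m/s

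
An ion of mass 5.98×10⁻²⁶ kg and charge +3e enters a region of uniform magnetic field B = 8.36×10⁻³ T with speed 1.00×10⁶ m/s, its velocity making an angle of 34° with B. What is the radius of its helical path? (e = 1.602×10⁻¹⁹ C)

r ≈ 8.32 m

v⊥ = v sinθ = 1.00×10⁶·sin34° ≈ 5.592×10⁵ m/s.
r = m v⊥/(|q|B) = (5.98×10⁻²⁶)(5.592×10⁵)/((4.806×10⁻¹⁹)(8.36×10⁻³)) ≈ 8.32 m.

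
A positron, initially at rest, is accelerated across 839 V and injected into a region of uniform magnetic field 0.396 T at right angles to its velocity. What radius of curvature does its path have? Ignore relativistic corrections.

Acceleration: |q|V = ½mv² ⇒ v = √(2|q|V/m) = √(2·1.602×10⁻¹⁹·839/9.109×10⁻³¹) ≈ 1.718×10⁷ m/s.
In the field: r = mv/(|q|B) = (9.109×10⁻³¹)(1.718×10⁷)/((1.602×10⁻¹⁹)(0.396)) ≈ 2.47×10⁻⁴ m.

r ≈ 2.47×10⁻⁴ m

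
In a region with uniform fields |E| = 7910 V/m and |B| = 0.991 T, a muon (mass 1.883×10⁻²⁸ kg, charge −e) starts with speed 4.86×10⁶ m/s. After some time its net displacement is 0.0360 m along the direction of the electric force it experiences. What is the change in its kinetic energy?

ΔKE ≈ 4.56×10⁻¹⁷ J

The magnetic force is always ⟂ v and does no work; only the electric force changes KE.
ΔKE = F_E · d = |q|E d = (1.602×10⁻¹⁹)(7910)(0.0360) ≈ 4.56×10⁻¹⁷ J.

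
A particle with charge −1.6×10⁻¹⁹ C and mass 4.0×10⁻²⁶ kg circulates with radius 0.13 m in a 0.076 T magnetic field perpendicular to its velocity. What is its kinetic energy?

KE ≈ 190 eV

v = |q|Br/m, then KE = ½mv² = (qBr)²/(2m).
v = (1.6×10⁻¹⁹)(0.076)(0.13)/4.0×10⁻²⁶ ≈ 3.952×10⁴ m/s.
KE = ½(4.0×10⁻²⁶)(3.952×10⁴)² ≈ 3.1×10⁻¹⁷ J = 190 eV.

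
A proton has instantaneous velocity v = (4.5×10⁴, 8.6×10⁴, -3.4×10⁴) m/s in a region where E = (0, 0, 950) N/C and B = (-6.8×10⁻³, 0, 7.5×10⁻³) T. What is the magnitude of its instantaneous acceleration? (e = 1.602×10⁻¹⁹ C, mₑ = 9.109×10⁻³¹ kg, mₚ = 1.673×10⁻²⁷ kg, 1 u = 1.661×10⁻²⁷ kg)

|a| ≈ 1.60×10¹¹ m/s²

v×B = (645, -106, 585) N/C.
E + v×B = (645, -106, 1530) N/C.
F = q(E + v×B) = (1.602×10⁻¹⁹ C)·(645, -106, 1530) = (1.03×10⁻¹⁶, -1.70×10⁻¹⁷, 2.46×10⁻¹⁶) N.
|a| = |F|/m = 2.672×10⁻¹⁶/1.673×10⁻²⁷ ≈ 1.60×10¹¹ m/s².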